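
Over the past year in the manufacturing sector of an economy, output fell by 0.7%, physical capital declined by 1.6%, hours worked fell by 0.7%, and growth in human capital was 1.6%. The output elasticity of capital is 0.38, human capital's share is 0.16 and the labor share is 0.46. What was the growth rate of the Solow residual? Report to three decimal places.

-0.026%

Labor's share = 1 − 0.38 − 0.16 = 0.46.
Physical capital: 0.38 × (-1.6) = -0.608 pp.
Human capital: 0.16 × 1.6 = 0.256 pp.
Hours worked: 0.46 × (-0.7) = -0.322 pp.
TFP growth = -0.7 + 0.674 = -0.026%.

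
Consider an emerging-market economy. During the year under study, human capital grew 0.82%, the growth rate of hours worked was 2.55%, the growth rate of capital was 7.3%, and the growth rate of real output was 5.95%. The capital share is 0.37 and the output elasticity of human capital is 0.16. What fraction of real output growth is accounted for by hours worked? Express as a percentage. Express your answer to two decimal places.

Labor's share = 1 − 0.37 − 0.16 = 0.47.
Hours worked contributed 0.47 × 2.55 = 1.1985 pp.
Share of growth = 1.1985 / 5.95 × 100 = 20.1429%.

20.14%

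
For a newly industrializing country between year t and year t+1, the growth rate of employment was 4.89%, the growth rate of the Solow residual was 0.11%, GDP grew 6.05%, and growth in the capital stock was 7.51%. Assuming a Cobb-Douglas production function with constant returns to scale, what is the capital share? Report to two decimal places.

gY = gA + α·gK + (1−α)·gL, so gY − gA − gL = α(gK − gL).
6.05 − 0.11 − 4.89 = α × (7.51 − 4.89).
1.05 = 2.62 α, so α = 0.4008.

α = 0.40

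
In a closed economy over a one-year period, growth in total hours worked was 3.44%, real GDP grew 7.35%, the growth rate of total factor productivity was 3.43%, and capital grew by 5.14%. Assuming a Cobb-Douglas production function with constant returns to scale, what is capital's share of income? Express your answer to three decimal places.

Capital's share of income is 0.282.

gY = gA + α·gK + (1−α)·gL, so gY − gA − gL = α(gK − gL).
7.35 − 3.43 − 3.44 = α × (5.14 − 3.44).
0.48 = 1.7 α, so α = 0.28235.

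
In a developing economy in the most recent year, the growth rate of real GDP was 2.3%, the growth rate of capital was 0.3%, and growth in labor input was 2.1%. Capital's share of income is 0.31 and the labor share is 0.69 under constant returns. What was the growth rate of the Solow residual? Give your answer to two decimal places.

The Solow residual growth was 0.76%.

Labor's share = 1 − 0.31 = 0.69.
Capital: 0.31 × 0.3 = 0.093 pp.
Labor input: 0.69 × 2.1 = 1.449 pp.
TFP growth = 2.3 − 1.542 = 0.758%.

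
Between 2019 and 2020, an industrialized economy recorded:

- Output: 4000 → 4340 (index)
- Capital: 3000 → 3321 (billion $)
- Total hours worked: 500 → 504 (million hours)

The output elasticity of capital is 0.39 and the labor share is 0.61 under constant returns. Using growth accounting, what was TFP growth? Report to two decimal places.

3.84%

Output growth = (4340 − 4000) / 4000 = 8.5%.
Capital growth = (3321 − 3000) / 3000 = 10.7%.
Total hours worked growth = (504 − 500) / 500 = 0.8%.
Labor's share = 1 − 0.39 = 0.61.
Capital: 0.39 × 10.7 = 4.173 pp.
Total hours worked: 0.61 × 0.8 = 0.488 pp.
TFP growth = 8.5 − 4.661 = 3.839%.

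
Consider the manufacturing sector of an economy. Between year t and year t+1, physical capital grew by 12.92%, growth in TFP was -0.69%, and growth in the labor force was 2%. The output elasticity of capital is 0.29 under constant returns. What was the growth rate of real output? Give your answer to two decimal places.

4.48%

Labor's share = 1 − 0.29 = 0.71.
Physical capital: 0.29 × 12.92 = 3.7468 pp.
The labor force: 0.71 × 2 = 1.42 pp.
Output growth = -0.69 + 5.1668 = 4.4768%.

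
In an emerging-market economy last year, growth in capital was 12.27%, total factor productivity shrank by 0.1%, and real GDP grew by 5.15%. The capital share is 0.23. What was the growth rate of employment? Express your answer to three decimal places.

Employment grew 3.153%.

Labor's share = 1 − 0.23 = 0.77.
gY = gA + 0.23×12.27 + 0.77×g.
0.77×g = 5.15 + 0.1 − 2.8221 = 2.4279.
g = 2.4279 / 0.77 = 3.15312%.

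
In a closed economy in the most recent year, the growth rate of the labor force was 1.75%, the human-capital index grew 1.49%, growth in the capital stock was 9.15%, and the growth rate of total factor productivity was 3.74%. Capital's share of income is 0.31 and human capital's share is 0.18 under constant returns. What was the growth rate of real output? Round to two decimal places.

7.74%

Labor's share = 1 − 0.31 − 0.18 = 0.51.
The capital stock: 0.31 × 9.15 = 2.8365 pp.
The human-capital index: 0.18 × 1.49 = 0.2682 pp.
The labor force: 0.51 × 1.75 = 0.8925 pp.
Output growth = 3.74 + 3.9972 = 7.7372%.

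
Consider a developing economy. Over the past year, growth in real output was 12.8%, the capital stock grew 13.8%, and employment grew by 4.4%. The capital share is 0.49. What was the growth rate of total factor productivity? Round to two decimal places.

3.79%

Labor's share = 1 − 0.49 = 0.51.
The capital stock: 0.49 × 13.8 = 6.762 pp.
Employment: 0.51 × 4.4 = 2.244 pp.
TFP growth = 12.8 − 9.006 = 3.794%.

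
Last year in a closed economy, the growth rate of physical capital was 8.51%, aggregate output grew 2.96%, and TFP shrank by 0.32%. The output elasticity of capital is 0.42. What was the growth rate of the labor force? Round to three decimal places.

-0.507%

Labor's share = 1 − 0.42 = 0.58.
gY = gA + 0.42×8.51 + 0.58×g.
0.58×g = 2.96 + 0.32 − 3.5742 = -0.2942.
g = -0.2942 / 0.58 = -0.50724%.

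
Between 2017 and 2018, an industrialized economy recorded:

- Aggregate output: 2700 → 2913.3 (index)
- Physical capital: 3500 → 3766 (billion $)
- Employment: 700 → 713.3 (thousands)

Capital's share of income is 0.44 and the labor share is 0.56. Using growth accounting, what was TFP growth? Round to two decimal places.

TFP grew 3.49%.

Aggregate output growth = (2913.3 − 2700) / 2700 = 7.9%.
Physical capital growth = (3766 − 3500) / 3500 = 7.6%.
Employment growth = (713.3 − 700) / 700 = 1.9%.
Labor's share = 1 − 0.44 = 0.56.
Physical capital: 0.44 × 7.6 = 3.344 pp.
Employment: 0.56 × 1.9 = 1.064 pp.
TFP growth = 7.9 − 4.408 = 3.492%.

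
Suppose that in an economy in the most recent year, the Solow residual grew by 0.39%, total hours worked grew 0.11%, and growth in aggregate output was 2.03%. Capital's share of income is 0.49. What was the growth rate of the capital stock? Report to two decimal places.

Labor's share = 1 − 0.49 = 0.51.
gY = gA + 0.51×0.11 + 0.49×g.
0.49×g = 2.03 − 0.39 − 0.0561 = 1.5839.
g = 1.5839 / 0.49 = 3.2324%.

The capital stock growth was 3.23%.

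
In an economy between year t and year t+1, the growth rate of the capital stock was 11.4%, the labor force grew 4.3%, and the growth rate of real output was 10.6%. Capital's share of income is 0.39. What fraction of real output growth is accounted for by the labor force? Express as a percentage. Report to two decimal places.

The labor force accounted for 24.75% of growth.

Labor's share = 1 − 0.39 = 0.61.
The labor force contributed 0.61 × 4.3 = 2.623 pp.
Share of growth = 2.623 / 10.6 × 100 = 24.7453%.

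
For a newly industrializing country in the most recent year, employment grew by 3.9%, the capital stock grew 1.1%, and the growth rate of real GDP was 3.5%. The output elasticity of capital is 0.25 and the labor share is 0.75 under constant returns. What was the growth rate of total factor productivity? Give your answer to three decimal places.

0.300%

Labor's share = 1 − 0.25 = 0.75.
The capital stock: 0.25 × 1.1 = 0.275 pp.
Employment: 0.75 × 3.9 = 2.925 pp.
TFP growth = 3.5 − 3.2 = 0.3%.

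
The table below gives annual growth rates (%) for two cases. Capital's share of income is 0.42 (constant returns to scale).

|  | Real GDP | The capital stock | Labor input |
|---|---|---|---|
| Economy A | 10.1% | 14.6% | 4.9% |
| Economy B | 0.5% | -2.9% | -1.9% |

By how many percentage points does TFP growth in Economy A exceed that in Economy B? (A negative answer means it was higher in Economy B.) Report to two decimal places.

Labor's share = 1 − 0.42 = 0.58.
Economy A: TFP = 10.1 − 6.132 − 2.842 = 1.126%.
Economy B: TFP = 0.5 + 1.218 + 1.102 = 2.82%.
Difference = 1.126 − (2.82) = -1.694 pp.

-1.69 percentage points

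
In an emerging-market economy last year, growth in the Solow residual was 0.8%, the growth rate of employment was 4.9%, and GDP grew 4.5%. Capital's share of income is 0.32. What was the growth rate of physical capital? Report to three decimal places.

Labor's share = 1 − 0.32 = 0.68.
gY = gA + 0.68×4.9 + 0.32×g.
0.32×g = 4.5 − 0.8 − 3.332 = 0.368.
g = 0.368 / 0.32 = 1.15%.

1.150%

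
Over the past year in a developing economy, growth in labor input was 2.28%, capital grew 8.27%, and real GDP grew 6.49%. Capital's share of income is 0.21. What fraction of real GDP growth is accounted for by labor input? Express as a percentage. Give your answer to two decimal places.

Labor's share = 1 − 0.21 = 0.79.
Labor input contributed 0.79 × 2.28 = 1.8012 pp.
Share of growth = 1.8012 / 6.49 × 100 = 27.7535%.

27.75%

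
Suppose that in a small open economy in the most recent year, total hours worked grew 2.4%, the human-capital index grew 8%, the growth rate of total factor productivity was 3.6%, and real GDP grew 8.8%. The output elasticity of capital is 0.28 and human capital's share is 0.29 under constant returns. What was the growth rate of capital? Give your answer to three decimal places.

Labor's share = 1 − 0.28 − 0.29 = 0.43.
gY = gA + 0.29×8 + 0.43×2.4 + 0.28×g.
0.28×g = 8.8 − 3.6 − 3.352 = 1.848.
g = 1.848 / 0.28 = 6.6%.

Capital grew 6.600%.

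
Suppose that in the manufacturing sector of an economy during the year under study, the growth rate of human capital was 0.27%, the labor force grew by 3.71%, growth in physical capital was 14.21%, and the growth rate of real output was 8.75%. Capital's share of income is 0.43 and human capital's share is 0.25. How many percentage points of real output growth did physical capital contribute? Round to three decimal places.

6.110

Contribution = share × growth = 0.43 × 14.21 = 6.1103 pp.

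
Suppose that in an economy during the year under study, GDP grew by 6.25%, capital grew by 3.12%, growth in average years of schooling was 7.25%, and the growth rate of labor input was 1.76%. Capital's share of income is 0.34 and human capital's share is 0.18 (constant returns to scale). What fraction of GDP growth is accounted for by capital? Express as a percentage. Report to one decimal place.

Capital contributed 0.34 × 3.12 = 1.0608 pp.
Share of growth = 1.0608 / 6.25 × 100 = 16.973%.

17.0%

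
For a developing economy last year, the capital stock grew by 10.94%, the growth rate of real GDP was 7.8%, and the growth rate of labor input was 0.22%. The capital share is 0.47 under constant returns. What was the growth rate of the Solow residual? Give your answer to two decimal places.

2.54%

Labor's share = 1 − 0.47 = 0.53.
The capital stock: 0.47 × 10.94 = 5.1418 pp.
Labor input: 0.53 × 0.22 = 0.1166 pp.
TFP growth = 7.8 − 5.2584 = 2.5416%.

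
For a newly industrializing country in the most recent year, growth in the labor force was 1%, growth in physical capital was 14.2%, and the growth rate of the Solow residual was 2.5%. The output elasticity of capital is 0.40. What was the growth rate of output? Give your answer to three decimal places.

Labor's share = 1 − 0.4 = 0.6.
Physical capital: 0.4 × 14.2 = 5.68 pp.
The labor force: 0.6 × 1 = 0.6 pp.
Output growth = 2.5 + 6.28 = 8.78%.

Output grew 8.780%.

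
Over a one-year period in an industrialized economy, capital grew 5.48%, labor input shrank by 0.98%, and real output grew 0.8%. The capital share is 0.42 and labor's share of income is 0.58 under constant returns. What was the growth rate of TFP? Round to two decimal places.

Labor's share = 1 − 0.42 = 0.58.
Capital: 0.42 × 5.48 = 2.3016 pp.
Labor input: 0.58 × (-0.98) = -0.5684 pp.
TFP growth = 0.8 − 1.7332 = -0.9332%.

-0.93%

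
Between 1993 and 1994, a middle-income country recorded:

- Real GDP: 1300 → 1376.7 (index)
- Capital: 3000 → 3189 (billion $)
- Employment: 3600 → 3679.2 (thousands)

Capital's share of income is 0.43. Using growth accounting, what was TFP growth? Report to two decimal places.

Real GDP growth = (1376.7 − 1300) / 1300 = 5.9%.
Capital growth = (3189 − 3000) / 3000 = 6.3%.
Employment growth = (3679.2 − 3600) / 3600 = 2.2%.
Labor's share = 1 − 0.43 = 0.57.
Capital: 0.43 × 6.3 = 2.709 pp.
Employment: 0.57 × 2.2 = 1.254 pp.
TFP growth = 5.9 − 3.963 = 1.937%.

1.94%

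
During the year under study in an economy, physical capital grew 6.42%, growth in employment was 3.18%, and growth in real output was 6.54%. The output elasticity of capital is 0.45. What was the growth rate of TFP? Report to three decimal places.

Labor's share = 1 − 0.45 = 0.55.
Physical capital: 0.45 × 6.42 = 2.889 pp.
Employment: 0.55 × 3.18 = 1.749 pp.
TFP growth = 6.54 − 4.638 = 1.902%.

TFP grew 1.902%.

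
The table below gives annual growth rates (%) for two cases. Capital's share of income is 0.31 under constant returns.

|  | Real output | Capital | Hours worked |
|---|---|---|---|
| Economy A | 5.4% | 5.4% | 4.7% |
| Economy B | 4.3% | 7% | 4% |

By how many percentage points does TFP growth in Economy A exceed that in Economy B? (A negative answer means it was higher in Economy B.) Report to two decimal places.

1.11 percentage points

Labor's share = 1 − 0.31 = 0.69.
Economy A: TFP = 5.4 − 1.674 − 3.243 = 0.483%.
Economy B: TFP = 4.3 − 2.17 − 2.76 = -0.63%.
Difference = 0.483 − (-0.63) = 1.113 pp.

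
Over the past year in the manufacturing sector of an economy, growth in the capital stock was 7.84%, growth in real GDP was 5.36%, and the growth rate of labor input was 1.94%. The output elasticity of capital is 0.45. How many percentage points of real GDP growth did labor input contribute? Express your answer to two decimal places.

1.07 pp

Labor's share = 1 − 0.45 = 0.55.
Contribution = share × growth = 0.55 × 1.94 = 1.067 pp.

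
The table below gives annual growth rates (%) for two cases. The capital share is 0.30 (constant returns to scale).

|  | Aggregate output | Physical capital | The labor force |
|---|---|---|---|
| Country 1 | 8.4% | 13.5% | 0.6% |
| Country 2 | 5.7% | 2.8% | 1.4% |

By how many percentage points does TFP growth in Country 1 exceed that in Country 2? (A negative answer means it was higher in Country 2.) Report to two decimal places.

Labor's share = 1 − 0.3 = 0.7.
Country 1: TFP = 8.4 − 4.05 − 0.42 = 3.93%.
Country 2: TFP = 5.7 − 0.84 − 0.98 = 3.88%.
Difference = 3.93 − (3.88) = 0.05 pp.

0.05 percentage points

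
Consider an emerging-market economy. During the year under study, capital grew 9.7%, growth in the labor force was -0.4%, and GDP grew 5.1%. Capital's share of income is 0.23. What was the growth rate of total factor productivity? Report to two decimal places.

Labor's share = 1 − 0.23 = 0.77.
Capital: 0.23 × 9.7 = 2.231 pp.
The labor force: 0.77 × (-0.4) = -0.308 pp.
TFP growth = 5.1 − 1.923 = 3.177%.

3.18%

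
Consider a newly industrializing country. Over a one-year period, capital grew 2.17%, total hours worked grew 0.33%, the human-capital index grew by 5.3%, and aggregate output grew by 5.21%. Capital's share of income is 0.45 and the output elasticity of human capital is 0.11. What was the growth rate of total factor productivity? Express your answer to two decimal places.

Labor's share = 1 − 0.45 − 0.11 = 0.44.
Capital: 0.45 × 2.17 = 0.9765 pp.
The human-capital index: 0.11 × 5.3 = 0.583 pp.
Total hours worked: 0.44 × 0.33 = 0.1452 pp.
TFP growth = 5.21 − 1.7047 = 3.5053%.

3.51%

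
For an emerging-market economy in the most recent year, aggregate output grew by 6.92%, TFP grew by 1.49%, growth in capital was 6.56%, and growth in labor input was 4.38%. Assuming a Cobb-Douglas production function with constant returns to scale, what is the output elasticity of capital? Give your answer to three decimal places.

gY = gA + α·gK + (1−α)·gL, so gY − gA − gL = α(gK − gL).
6.92 − 1.49 − 4.38 = α × (6.56 − 4.38).
1.05 = 2.18 α, so α = 0.48165.

0.482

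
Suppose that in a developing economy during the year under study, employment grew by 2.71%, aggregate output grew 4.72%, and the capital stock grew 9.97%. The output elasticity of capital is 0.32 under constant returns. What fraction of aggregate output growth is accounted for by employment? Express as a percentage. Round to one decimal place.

Labor's share = 1 − 0.32 = 0.68.
Employment contributed 0.68 × 2.71 = 1.8428 pp.
Share of growth = 1.8428 / 4.72 × 100 = 39.042%.

39.0%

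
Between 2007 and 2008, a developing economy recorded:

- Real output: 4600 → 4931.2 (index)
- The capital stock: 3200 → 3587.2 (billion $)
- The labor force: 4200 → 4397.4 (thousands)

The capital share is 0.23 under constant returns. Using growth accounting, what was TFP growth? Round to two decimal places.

0.80%

Real output growth = (4931.2 − 4600) / 4600 = 7.2%.
The capital stock growth = (3587.2 − 3200) / 3200 = 12.1%.
The labor force growth = (4397.4 − 4200) / 4200 = 4.7%.
Labor's share = 1 − 0.23 = 0.77.
The capital stock: 0.23 × 12.1 = 2.783 pp.
The labor force: 0.77 × 4.7 = 3.619 pp.
TFP growth = 7.2 − 6.402 = 0.798%.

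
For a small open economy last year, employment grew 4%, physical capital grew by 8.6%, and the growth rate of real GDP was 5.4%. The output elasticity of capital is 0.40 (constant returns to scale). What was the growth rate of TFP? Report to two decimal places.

Labor's share = 1 − 0.4 = 0.6.
Physical capital: 0.4 × 8.6 = 3.44 pp.
Employment: 0.6 × 4 = 2.4 pp.
TFP growth = 5.4 − 5.84 = -0.44%.

-0.44%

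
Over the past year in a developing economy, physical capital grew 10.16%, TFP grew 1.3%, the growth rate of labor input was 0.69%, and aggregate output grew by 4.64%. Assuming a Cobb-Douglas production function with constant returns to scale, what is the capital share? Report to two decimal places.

The capital share is 0.28.

gY = gA + α·gK + (1−α)·gL, so gY − gA − gL = α(gK − gL).
4.64 − 1.3 − 0.69 = α × (10.16 − 0.69).
2.65 = 9.47 α, so α = 0.2798.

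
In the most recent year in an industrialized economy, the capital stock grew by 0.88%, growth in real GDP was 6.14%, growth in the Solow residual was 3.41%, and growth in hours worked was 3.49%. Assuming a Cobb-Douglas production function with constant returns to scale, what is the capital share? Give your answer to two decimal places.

gY = gA + α·gK + (1−α)·gL, so gY − gA − gL = α(gK − gL).
6.14 − 3.41 − 3.49 = α × (0.88 − 3.49).
-0.76 = -2.61 α, so α = 0.2912.

α = 0.29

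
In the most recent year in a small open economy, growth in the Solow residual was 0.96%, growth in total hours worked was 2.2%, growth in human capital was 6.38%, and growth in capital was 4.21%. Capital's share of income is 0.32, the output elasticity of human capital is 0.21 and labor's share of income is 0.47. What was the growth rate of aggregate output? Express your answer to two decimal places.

Labor's share = 1 − 0.32 − 0.21 = 0.47.
Capital: 0.32 × 4.21 = 1.3472 pp.
Human capital: 0.21 × 6.38 = 1.3398 pp.
Total hours worked: 0.47 × 2.2 = 1.034 pp.
Output growth = 0.96 + 3.721 = 4.681%.

4.68%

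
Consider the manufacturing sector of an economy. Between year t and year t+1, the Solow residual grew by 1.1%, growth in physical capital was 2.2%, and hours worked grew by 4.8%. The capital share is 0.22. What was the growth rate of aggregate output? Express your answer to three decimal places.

Labor's share = 1 − 0.22 = 0.78.
Physical capital: 0.22 × 2.2 = 0.484 pp.
Hours worked: 0.78 × 4.8 = 3.744 pp.
Output growth = 1.1 + 4.228 = 5.328%.

5.328%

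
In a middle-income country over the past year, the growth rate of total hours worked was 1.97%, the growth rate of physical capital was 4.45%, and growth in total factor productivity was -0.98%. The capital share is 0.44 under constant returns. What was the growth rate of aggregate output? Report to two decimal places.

Aggregate output grew 2.08%.

Labor's share = 1 − 0.44 = 0.56.
Physical capital: 0.44 × 4.45 = 1.958 pp.
Total hours worked: 0.56 × 1.97 = 1.1032 pp.
Output growth = -0.98 + 3.0612 = 2.0812%.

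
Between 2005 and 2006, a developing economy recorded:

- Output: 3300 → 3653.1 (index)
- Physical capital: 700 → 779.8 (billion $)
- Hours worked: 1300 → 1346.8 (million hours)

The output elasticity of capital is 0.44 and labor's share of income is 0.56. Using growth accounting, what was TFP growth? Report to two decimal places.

Output growth = (3653.1 − 3300) / 3300 = 10.7%.
Physical capital growth = (779.8 − 700) / 700 = 11.4%.
Hours worked growth = (1346.8 − 1300) / 1300 = 3.6%.
Labor's share = 1 − 0.44 = 0.56.
Physical capital: 0.44 × 11.4 = 5.016 pp.
Hours worked: 0.56 × 3.6 = 2.016 pp.
TFP growth = 10.7 − 7.032 = 3.668%.

TFP grew 3.67%.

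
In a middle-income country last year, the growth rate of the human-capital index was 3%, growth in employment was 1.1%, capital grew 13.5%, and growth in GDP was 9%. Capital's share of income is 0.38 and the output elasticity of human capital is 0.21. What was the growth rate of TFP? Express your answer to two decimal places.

2.79%

Labor's share = 1 − 0.38 − 0.21 = 0.41.
Capital: 0.38 × 13.5 = 5.13 pp.
The human-capital index: 0.21 × 3 = 0.63 pp.
Employment: 0.41 × 1.1 = 0.451 pp.
TFP growth = 9 − 6.211 = 2.789%.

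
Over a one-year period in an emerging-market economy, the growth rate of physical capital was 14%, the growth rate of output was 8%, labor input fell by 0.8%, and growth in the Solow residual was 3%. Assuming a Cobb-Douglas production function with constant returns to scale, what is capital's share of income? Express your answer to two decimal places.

0.39

gY = gA + α·gK + (1−α)·gL, so gY − gA − gL = α(gK − gL).
8 − 3 + 0.8 = α × (14 − (-0.8)).
5.8 = 14.8 α, so α = 0.3919.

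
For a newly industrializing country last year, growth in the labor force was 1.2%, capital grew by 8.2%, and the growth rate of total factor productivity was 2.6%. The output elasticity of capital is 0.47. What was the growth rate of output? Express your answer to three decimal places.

Labor's share = 1 − 0.47 = 0.53.
Capital: 0.47 × 8.2 = 3.854 pp.
The labor force: 0.53 × 1.2 = 0.636 pp.
Output growth = 2.6 + 4.49 = 7.09%.

Output growth was 7.090%.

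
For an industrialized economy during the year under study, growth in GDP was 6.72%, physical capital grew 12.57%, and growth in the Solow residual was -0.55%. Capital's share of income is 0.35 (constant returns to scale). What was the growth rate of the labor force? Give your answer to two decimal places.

Labor's share = 1 − 0.35 = 0.65.
gY = gA + 0.35×12.57 + 0.65×g.
0.65×g = 6.72 + 0.55 − 4.3995 = 2.8705.
g = 2.8705 / 0.65 = 4.4162%.

The labor force growth was 4.42%.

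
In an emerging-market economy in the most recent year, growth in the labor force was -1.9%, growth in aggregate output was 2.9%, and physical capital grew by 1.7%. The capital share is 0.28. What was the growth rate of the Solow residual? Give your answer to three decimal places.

3.792%

Labor's share = 1 − 0.28 = 0.72.
Physical capital: 0.28 × 1.7 = 0.476 pp.
The labor force: 0.72 × (-1.9) = -1.368 pp.
TFP growth = 2.9 + 0.892 = 3.792%.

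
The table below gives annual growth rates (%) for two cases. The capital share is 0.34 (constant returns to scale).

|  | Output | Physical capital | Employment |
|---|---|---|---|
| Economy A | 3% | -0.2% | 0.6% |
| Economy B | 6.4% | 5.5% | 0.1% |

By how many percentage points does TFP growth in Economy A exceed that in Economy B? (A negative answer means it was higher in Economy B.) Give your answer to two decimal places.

-1.79 percentage points

Labor's share = 1 − 0.34 = 0.66.
Economy A: TFP = 3 + 0.068 − 0.396 = 2.672%.
Economy B: TFP = 6.4 − 1.87 − 0.066 = 4.464%.
Difference = 2.672 − (4.464) = -1.792 pp.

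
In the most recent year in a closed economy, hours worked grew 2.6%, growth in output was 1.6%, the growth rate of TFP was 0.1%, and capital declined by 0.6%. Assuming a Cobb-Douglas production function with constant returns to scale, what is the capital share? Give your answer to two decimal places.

gY = gA + α·gK + (1−α)·gL, so gY − gA − gL = α(gK − gL).
1.6 − 0.1 − 2.6 = α × (-0.6 − 2.6).
-1.1 = -3.2 α, so α = 0.3438.

α = 0.34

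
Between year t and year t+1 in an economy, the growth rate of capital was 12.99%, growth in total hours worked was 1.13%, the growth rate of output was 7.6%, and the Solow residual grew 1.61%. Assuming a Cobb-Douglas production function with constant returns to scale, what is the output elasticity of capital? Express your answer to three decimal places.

gY = gA + α·gK + (1−α)·gL, so gY − gA − gL = α(gK − gL).
7.6 − 1.61 − 1.13 = α × (12.99 − 1.13).
4.86 = 11.86 α, so α = 0.40978.

α = 0.410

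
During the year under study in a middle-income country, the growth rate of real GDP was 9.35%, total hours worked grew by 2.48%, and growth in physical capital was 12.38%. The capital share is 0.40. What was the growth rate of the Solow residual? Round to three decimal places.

Labor's share = 1 − 0.4 = 0.6.
Physical capital: 0.4 × 12.38 = 4.952 pp.
Total hours worked: 0.6 × 2.48 = 1.488 pp.
TFP growth = 9.35 − 6.44 = 2.91%.

The Solow residual growth was 2.910%.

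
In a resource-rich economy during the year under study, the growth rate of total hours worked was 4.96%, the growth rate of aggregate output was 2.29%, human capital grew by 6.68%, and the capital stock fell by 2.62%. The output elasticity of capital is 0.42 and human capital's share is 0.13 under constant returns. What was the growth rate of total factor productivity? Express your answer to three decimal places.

Total factor productivity grew 0.290%.

Labor's share = 1 − 0.42 − 0.13 = 0.45.
The capital stock: 0.42 × (-2.62) = -1.1004 pp.
Human capital: 0.13 × 6.68 = 0.8684 pp.
Total hours worked: 0.45 × 4.96 = 2.232 pp.
TFP growth = 2.29 − 2 = 0.29%.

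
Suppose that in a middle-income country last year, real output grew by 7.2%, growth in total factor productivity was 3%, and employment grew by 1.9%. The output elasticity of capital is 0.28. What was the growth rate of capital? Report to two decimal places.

Labor's share = 1 − 0.28 = 0.72.
gY = gA + 0.72×1.9 + 0.28×g.
0.28×g = 7.2 − 3 − 1.368 = 2.832.
g = 2.832 / 0.28 = 10.1143%.

Capital growth was 10.11%.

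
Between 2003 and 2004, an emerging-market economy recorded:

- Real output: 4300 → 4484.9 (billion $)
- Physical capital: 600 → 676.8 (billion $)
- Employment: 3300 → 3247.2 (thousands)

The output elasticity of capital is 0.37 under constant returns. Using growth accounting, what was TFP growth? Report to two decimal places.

Real output growth = (4484.9 − 4300) / 4300 = 4.3%.
Physical capital growth = (676.8 − 600) / 600 = 12.8%.
Employment growth = (3247.2 − 3300) / 3300 = -1.6%.
Labor's share = 1 − 0.37 = 0.63.
Physical capital: 0.37 × 12.8 = 4.736 pp.
Employment: 0.63 × (-1.6) = -1.008 pp.
TFP growth = 4.3 − 3.728 = 0.572%.

0.57%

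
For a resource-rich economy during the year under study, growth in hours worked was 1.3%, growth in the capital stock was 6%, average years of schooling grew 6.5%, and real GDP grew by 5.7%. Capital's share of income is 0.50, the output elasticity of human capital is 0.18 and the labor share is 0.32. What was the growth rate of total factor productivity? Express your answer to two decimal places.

Labor's share = 1 − 0.5 − 0.18 = 0.32.
The capital stock: 0.5 × 6 = 3 pp.
Average years of schooling: 0.18 × 6.5 = 1.17 pp.
Hours worked: 0.32 × 1.3 = 0.416 pp.
TFP growth = 5.7 − 4.586 = 1.114%.

Total factor productivity grew 1.11%.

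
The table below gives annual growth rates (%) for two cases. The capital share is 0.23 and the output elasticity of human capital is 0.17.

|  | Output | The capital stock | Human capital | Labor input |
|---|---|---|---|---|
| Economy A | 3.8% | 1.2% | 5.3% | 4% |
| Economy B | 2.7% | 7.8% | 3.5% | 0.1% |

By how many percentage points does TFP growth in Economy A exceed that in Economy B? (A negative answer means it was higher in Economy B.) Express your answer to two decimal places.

Labor's share = 1 − 0.23 − 0.17 = 0.6.
Economy A: TFP = 3.8 − 0.276 − 0.901 − 2.4 = 0.223%.
Economy B: TFP = 2.7 − 1.794 − 0.595 − 0.06 = 0.251%.
Difference = 0.223 − (0.251) = -0.028 pp.

-0.03 percentage points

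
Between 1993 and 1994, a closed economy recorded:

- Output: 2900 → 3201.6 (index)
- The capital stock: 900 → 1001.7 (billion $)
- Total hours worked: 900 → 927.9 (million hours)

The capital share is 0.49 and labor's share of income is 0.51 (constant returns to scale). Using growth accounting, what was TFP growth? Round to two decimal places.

Output growth = (3201.6 − 2900) / 2900 = 10.4%.
The capital stock growth = (1001.7 − 900) / 900 = 11.3%.
Total hours worked growth = (927.9 − 900) / 900 = 3.1%.
Labor's share = 1 − 0.49 = 0.51.
The capital stock: 0.49 × 11.3 = 5.537 pp.
Total hours worked: 0.51 × 3.1 = 1.581 pp.
TFP growth = 10.4 − 7.118 = 3.282%.

3.28%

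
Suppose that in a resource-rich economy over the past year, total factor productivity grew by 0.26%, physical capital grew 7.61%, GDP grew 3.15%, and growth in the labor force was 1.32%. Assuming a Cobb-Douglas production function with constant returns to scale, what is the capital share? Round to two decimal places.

0.25

gY = gA + α·gK + (1−α)·gL, so gY − gA − gL = α(gK − gL).
3.15 − 0.26 − 1.32 = α × (7.61 − 1.32).
1.57 = 6.29 α, so α = 0.2496.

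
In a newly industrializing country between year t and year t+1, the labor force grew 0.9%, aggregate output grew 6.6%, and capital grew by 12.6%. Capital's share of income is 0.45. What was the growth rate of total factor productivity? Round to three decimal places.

Total factor productivity grew 0.435%.

Labor's share = 1 − 0.45 = 0.55.
Capital: 0.45 × 12.6 = 5.67 pp.
The labor force: 0.55 × 0.9 = 0.495 pp.
TFP growth = 6.6 − 6.165 = 0.435%.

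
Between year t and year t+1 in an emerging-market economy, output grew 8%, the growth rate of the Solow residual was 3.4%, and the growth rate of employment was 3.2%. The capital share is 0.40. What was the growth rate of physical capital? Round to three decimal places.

Physical capital grew 6.700%.

Labor's share = 1 − 0.4 = 0.6.
gY = gA + 0.6×3.2 + 0.4×g.
0.4×g = 8 − 3.4 − 1.92 = 2.68.
g = 2.68 / 0.4 = 6.7%.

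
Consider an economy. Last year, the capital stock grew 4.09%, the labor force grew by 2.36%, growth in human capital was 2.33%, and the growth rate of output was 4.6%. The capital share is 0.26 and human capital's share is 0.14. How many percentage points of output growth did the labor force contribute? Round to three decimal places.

1.416 percentage points

Labor's share = 1 − 0.26 − 0.14 = 0.6.
Contribution = share × growth = 0.6 × 2.36 = 1.416 pp.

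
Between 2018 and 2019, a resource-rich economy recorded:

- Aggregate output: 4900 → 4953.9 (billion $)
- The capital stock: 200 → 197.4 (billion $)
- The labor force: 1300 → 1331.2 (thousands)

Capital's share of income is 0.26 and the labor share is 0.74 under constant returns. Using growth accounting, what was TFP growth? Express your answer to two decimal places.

Aggregate output growth = (4953.9 − 4900) / 4900 = 1.1%.
The capital stock growth = (197.4 − 200) / 200 = -1.3%.
The labor force growth = (1331.2 − 1300) / 1300 = 2.4%.
Labor's share = 1 − 0.26 = 0.74.
The capital stock: 0.26 × (-1.3) = -0.338 pp.
The labor force: 0.74 × 2.4 = 1.776 pp.
TFP growth = 1.1 − 1.438 = -0.338%.

-0.34%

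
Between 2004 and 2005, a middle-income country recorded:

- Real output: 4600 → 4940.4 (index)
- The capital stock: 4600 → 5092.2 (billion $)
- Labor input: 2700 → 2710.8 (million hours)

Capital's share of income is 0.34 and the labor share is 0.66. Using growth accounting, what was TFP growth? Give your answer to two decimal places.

TFP growth was 3.50%.

Real output growth = (4940.4 − 4600) / 4600 = 7.4%.
The capital stock growth = (5092.2 − 4600) / 4600 = 10.7%.
Labor input growth = (2710.8 − 2700) / 2700 = 0.4%.
Labor's share = 1 − 0.34 = 0.66.
The capital stock: 0.34 × 10.7 = 3.638 pp.
Labor input: 0.66 × 0.4 = 0.264 pp.
TFP growth = 7.4 − 3.902 = 3.498%.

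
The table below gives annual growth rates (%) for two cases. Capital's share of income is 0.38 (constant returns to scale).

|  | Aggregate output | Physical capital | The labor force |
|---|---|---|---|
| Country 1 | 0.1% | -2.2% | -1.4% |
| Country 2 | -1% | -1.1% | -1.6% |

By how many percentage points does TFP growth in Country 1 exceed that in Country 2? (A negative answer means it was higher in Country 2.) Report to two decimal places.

1.39 percentage points

Labor's share = 1 − 0.38 = 0.62.
Country 1: TFP = 0.1 + 0.836 + 0.868 = 1.804%.
Country 2: TFP = -1 + 0.418 + 0.992 = 0.41%.
Difference = 1.804 − (0.41) = 1.394 pp.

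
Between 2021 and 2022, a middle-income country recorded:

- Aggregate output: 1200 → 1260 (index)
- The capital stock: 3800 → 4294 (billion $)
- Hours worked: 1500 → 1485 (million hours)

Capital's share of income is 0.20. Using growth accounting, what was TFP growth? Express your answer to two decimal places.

3.20%

Aggregate output growth = (1260 − 1200) / 1200 = 5%.
The capital stock growth = (4294 − 3800) / 3800 = 13%.
Hours worked growth = (1485 − 1500) / 1500 = -1%.
Labor's share = 1 − 0.2 = 0.8.
The capital stock: 0.2 × 13 = 2.6 pp.
Hours worked: 0.8 × (-1) = -0.8 pp.
TFP growth = 5 − 1.8 = 3.2%.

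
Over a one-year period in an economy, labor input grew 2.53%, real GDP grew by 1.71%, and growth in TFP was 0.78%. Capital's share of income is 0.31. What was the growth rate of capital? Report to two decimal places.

-2.63%

Labor's share = 1 − 0.31 = 0.69.
gY = gA + 0.69×2.53 + 0.31×g.
0.31×g = 1.71 − 0.78 − 1.7457 = -0.8157.
g = -0.8157 / 0.31 = -2.6313%.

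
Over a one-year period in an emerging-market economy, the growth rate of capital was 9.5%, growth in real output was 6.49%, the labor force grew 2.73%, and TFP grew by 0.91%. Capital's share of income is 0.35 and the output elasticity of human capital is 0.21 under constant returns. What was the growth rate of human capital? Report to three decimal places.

5.018%

Labor's share = 1 − 0.35 − 0.21 = 0.44.
gY = gA + 0.35×9.5 + 0.44×2.73 + 0.21×g.
0.21×g = 6.49 − 0.91 − 4.5262 = 1.0538.
g = 1.0538 / 0.21 = 5.0181%.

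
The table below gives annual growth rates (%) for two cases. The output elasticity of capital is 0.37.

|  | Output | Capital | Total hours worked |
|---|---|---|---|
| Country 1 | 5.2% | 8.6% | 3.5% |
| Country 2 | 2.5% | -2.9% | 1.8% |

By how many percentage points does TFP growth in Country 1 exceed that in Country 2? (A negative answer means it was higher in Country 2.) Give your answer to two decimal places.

Labor's share = 1 − 0.37 = 0.63.
Country 1: TFP = 5.2 − 3.182 − 2.205 = -0.187%.
Country 2: TFP = 2.5 + 1.073 − 1.134 = 2.439%.
Difference = -0.187 − (2.439) = -2.626 pp.

-2.63 percentage points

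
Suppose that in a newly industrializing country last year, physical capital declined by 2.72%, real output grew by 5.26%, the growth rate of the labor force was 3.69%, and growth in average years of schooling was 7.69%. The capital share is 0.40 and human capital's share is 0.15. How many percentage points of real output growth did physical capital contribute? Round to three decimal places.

-1.088 percentage points

Contribution = share × growth = 0.4 × (-2.72) = -1.088 pp.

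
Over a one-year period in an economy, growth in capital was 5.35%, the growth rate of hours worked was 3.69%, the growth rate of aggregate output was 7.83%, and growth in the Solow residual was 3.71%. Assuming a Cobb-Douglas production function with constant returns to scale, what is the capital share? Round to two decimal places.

gY = gA + α·gK + (1−α)·gL, so gY − gA − gL = α(gK − gL).
7.83 − 3.71 − 3.69 = α × (5.35 − 3.69).
0.43 = 1.66 α, so α = 0.259.

The capital share is 0.26.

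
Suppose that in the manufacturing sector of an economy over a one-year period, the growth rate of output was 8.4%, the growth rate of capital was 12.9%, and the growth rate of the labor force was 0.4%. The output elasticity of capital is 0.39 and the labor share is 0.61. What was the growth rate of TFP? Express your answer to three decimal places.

Labor's share = 1 − 0.39 = 0.61.
Capital: 0.39 × 12.9 = 5.031 pp.
The labor force: 0.61 × 0.4 = 0.244 pp.
TFP growth = 8.4 − 5.275 = 3.125%.

3.125%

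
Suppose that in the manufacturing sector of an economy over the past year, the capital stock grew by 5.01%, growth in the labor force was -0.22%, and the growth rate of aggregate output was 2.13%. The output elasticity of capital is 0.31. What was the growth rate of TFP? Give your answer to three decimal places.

TFP grew 0.729%.

Labor's share = 1 − 0.31 = 0.69.
The capital stock: 0.31 × 5.01 = 1.5531 pp.
The labor force: 0.69 × (-0.22) = -0.1518 pp.
TFP growth = 2.13 − 1.4013 = 0.7287%.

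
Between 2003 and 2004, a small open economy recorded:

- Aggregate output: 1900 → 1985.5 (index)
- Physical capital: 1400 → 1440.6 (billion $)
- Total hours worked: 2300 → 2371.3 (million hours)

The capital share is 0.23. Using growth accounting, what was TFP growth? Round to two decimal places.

Aggregate output growth = (1985.5 − 1900) / 1900 = 4.5%.
Physical capital growth = (1440.6 − 1400) / 1400 = 2.9%.
Total hours worked growth = (2371.3 − 2300) / 2300 = 3.1%.
Labor's share = 1 − 0.23 = 0.77.
Physical capital: 0.23 × 2.9 = 0.667 pp.
Total hours worked: 0.77 × 3.1 = 2.387 pp.
TFP growth = 4.5 − 3.054 = 1.446%.

1.45%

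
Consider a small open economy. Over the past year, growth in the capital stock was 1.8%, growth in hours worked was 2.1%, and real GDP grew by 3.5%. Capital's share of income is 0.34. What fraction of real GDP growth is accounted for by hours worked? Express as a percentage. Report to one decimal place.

Labor's share = 1 − 0.34 = 0.66.
Hours worked contributed 0.66 × 2.1 = 1.386 pp.
Share of growth = 1.386 / 3.5 × 100 = 39.6%.

39.6%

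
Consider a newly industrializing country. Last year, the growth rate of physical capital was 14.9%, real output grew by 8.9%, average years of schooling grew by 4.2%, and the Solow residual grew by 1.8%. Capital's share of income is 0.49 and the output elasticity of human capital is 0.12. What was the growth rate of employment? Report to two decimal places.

Labor's share = 1 − 0.49 − 0.12 = 0.39.
gY = gA + 0.49×14.9 + 0.12×4.2 + 0.39×g.
0.39×g = 8.9 − 1.8 − 7.805 = -0.705.
g = -0.705 / 0.39 = -1.8077%.

-1.81%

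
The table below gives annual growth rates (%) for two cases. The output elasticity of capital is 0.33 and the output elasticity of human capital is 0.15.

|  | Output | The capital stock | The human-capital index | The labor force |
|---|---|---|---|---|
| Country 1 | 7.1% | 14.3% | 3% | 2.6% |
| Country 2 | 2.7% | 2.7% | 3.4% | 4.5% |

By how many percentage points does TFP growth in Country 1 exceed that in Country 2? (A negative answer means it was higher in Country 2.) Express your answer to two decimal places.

1.62 percentage points

Labor's share = 1 − 0.33 − 0.15 = 0.52.
Country 1: TFP = 7.1 − 4.719 − 0.45 − 1.352 = 0.579%.
Country 2: TFP = 2.7 − 0.891 − 0.51 − 2.34 = -1.041%.
Difference = 0.579 − (-1.041) = 1.62 pp.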